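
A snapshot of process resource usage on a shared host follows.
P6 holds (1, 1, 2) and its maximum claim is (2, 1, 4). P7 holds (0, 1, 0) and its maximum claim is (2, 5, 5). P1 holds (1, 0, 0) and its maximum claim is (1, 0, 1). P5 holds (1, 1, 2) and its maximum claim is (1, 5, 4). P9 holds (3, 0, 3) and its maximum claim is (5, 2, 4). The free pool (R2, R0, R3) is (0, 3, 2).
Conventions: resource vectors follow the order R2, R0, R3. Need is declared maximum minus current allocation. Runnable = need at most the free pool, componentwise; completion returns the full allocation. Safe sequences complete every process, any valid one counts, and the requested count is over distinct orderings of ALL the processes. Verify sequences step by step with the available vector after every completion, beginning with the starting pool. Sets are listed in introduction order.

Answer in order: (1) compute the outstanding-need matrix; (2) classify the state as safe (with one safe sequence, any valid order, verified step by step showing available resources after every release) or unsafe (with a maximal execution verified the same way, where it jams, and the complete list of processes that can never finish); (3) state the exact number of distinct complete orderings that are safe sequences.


(1) Need matrix, components ordered R2, R0, R3:
  P6: (1, 0, 2)
  P7: (2, 4, 5)
  P1: (0, 0, 1)
  P5: (0, 4, 2)
  P9: (2, 2, 1)
(2) SAFE, for example via the order P1, P6, P5, P7, P9.
Key observation: P6 marks the first exact bind of the order: its need (1, 0, 2) fits the free (1, 3, 2) with zero slack on a requested resource.
Verifying each step:
  pool = (0, 3, 2)
  run P1 (needs (0, 0, 1), free (0, 3, 2)); after release of (1, 0, 0) the pool is (1, 3, 2)
  run P6 (needs (1, 0, 2), free (1, 3, 2)); after release of (1, 1, 2) the pool is (2, 4, 4)
  run P5 (needs (0, 4, 2), free (2, 4, 4)); after release of (1, 1, 2) the pool is (3, 5, 6)
  run P7 (needs (2, 4, 5), free (3, 5, 6)); after release of (0, 1, 0) the pool is (3, 6, 6)
  run P9 (needs (2, 2, 1), free (3, 6, 6)); after release of (3, 0, 3) the pool is (6, 6, 9)
(3) Precisely 4 of the possible complete orderings are safe sequences.


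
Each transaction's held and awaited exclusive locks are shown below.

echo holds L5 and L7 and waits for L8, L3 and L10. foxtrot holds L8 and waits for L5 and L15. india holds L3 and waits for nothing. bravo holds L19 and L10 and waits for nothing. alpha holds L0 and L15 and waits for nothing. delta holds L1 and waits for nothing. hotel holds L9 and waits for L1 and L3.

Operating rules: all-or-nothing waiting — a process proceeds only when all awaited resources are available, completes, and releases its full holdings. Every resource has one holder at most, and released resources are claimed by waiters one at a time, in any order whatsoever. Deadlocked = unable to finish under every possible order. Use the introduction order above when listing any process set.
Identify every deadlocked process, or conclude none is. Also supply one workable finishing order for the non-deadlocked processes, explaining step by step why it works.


Deadlocked: echo and foxtrot.
Key observation: the loop echo -> foxtrot -> echo blocks itself forever; no other process is dragged down with it.
The rest can finish in the order alpha, india, delta, hotel, bravo.
Step-by-step check:
  alpha: no waits; runs immediately, freeing L0 and L15
  india: no waits; runs immediately, freeing L3
  delta: no waits; runs immediately, freeing L1
  hotel waits on L1 and L3 — all released -> runs and releases L9
  bravo: no waits; runs immediately, freeing L19 and L10


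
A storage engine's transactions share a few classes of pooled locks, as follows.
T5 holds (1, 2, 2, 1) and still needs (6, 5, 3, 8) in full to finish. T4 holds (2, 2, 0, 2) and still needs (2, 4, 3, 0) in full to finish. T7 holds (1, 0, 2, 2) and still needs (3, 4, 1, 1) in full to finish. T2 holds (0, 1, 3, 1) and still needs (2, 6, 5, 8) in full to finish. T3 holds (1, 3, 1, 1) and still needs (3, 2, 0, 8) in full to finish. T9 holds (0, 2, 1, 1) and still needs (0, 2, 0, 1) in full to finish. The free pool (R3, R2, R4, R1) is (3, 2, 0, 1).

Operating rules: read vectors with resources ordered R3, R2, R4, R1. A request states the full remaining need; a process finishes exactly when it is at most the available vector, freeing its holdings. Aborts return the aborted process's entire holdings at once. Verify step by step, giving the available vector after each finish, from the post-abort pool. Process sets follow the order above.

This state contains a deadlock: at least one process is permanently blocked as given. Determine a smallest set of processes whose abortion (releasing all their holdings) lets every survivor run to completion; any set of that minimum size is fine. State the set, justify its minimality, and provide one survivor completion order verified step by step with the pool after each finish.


Minimum abort set: T5 and T3.
Key observation: the deadlocked T2 becomes finishable only because T5 and T3 released (2, 5, 3, 2); it completes at step 4 below.
No one abort is enough; case by case: T5 alone leaves T2 blocked (short on R1); T4 alone leaves T5 blocked (short on R1); T7 alone leaves T5 blocked (short on R1); T2 alone leaves T5 blocked (short on R1); T3 alone leaves T5 blocked (short on R1); T9 alone leaves T5 blocked (short on R1).
Survivors finish in the order: T7, T9, T4, T2. Walking it through (pool after the aborts first):
  pool = (5, 7, 3, 3)
  T7: need (3, 4, 1, 1) fits (5, 7, 3, 3); releases (1, 0, 2, 2), pool now (6, 7, 5, 5)
  T9: need (0, 2, 0, 1) fits (6, 7, 5, 5); releases (0, 2, 1, 1), pool now (6, 9, 6, 6)
  T4: need (2, 4, 3, 0) fits (6, 9, 6, 6); releases (2, 2, 0, 2), pool now (8, 11, 6, 8)
  T2: need (2, 6, 5, 8) fits (8, 11, 6, 8); releases (0, 1, 3, 1), pool now (8, 12, 9, 9)


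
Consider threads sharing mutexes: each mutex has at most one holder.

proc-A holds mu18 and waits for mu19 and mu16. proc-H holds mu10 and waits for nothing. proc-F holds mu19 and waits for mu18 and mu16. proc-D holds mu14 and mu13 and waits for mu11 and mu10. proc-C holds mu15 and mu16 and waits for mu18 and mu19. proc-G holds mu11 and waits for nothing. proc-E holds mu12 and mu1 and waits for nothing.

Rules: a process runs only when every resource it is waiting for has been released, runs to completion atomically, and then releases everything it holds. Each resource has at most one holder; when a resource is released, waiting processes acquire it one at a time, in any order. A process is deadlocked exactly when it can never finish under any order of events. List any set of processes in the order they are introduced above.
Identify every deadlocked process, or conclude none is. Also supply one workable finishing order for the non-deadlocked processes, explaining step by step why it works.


Deadlocked: proc-A, proc-F and proc-C.
Key observation: the wait chain closes on itself along proc-A -> proc-F -> proc-A; proc-C is caught in further circular waits.
A valid finishing order for the others: proc-H, proc-E, proc-G, proc-D.
Step-by-step check:
  proc-H waits on nothing -> runs at once and releases mu10
  proc-E waits on nothing -> runs at once and releases mu12 and mu1
  proc-G waits on nothing -> runs at once and releases mu11
  proc-D waits on mu11 and mu10 — all released -> runs and releases mu14 and mu13


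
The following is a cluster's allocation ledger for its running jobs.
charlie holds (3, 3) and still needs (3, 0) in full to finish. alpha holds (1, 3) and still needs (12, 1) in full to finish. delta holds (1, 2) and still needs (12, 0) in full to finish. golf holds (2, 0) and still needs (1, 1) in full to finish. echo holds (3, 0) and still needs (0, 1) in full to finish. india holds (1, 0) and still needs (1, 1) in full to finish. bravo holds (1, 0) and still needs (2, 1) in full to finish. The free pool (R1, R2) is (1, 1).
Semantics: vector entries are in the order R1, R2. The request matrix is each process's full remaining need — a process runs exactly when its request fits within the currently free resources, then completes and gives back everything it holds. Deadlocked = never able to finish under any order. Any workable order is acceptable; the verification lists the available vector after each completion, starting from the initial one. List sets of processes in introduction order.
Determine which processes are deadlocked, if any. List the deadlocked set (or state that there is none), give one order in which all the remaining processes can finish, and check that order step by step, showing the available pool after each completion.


Deadlocked: alpha and delta.
Key observation: the wall is R1: completing golf, india, charlie, bravo, echo brings the pool only to (11, 4), and all the rest need more.
A valid finishing order for the others: golf, india, charlie, bravo, echo. Check, step by step:
  pool = (1, 1)
  golf needs (1, 1) <= (1, 1) -> finishes; pool += (2, 0) = (3, 1)
  india needs (1, 1) <= (3, 1) -> finishes; pool += (1, 0) = (4, 1)
  charlie needs (3, 0) <= (4, 1) -> finishes; pool += (3, 3) = (7, 4)
  bravo needs (2, 1) <= (7, 4) -> finishes; pool += (1, 0) = (8, 4)
  echo needs (0, 1) <= (8, 4) -> finishes; pool += (3, 0) = (11, 4)
The blocked processes can never fit:
  blocked: alpha wants (12, 1), pool (11, 4) — not enough R1
  blocked: delta wants (12, 0), pool (11, 4) — not enough R1


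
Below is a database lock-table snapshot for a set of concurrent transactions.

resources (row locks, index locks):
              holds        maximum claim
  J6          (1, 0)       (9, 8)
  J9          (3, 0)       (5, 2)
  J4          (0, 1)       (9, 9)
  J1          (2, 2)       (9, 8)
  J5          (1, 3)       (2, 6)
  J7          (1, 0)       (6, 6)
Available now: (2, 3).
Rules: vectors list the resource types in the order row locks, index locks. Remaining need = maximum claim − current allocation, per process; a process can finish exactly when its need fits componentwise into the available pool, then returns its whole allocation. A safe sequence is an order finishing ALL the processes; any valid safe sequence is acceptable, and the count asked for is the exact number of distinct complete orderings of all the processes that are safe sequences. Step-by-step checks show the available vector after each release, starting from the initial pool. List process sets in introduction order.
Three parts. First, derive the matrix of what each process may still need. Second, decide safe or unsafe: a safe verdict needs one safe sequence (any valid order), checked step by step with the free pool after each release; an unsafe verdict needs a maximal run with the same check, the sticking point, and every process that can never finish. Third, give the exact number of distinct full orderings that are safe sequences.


(1) Need matrix, components ordered row locks, index locks:
  J6: (8, 8)
  J9: (2, 2)
  J4: (9, 8)
  J1: (7, 6)
  J5: (1, 3)
  J7: (5, 6)
(2) SAFE — a valid safe sequence is J5, J9, J7, J1, J4, J6.
Key observation: the first exact fit in this order is J5 — it needs (1, 3) with (2, 3) free, meeting a requested resource to the last unit.
Walking it through:
  pool = (2, 3)
  run J5 (needs (1, 3), free (2, 3)); after release of (1, 3) the pool is (3, 6)
  run J9 (needs (2, 2), free (3, 6)); after release of (3, 0) the pool is (6, 6)
  run J7 (needs (5, 6), free (6, 6)); after release of (1, 0) the pool is (7, 6)
  run J1 (needs (7, 6), free (7, 6)); after release of (2, 2) the pool is (9, 8)
  run J4 (needs (9, 8), free (9, 8)); after release of (0, 1) the pool is (9, 9)
  run J6 (needs (8, 8), free (9, 9)); after release of (1, 0) the pool is (10, 9)
(3) Precisely 4 of the possible complete orderings are safe sequences.


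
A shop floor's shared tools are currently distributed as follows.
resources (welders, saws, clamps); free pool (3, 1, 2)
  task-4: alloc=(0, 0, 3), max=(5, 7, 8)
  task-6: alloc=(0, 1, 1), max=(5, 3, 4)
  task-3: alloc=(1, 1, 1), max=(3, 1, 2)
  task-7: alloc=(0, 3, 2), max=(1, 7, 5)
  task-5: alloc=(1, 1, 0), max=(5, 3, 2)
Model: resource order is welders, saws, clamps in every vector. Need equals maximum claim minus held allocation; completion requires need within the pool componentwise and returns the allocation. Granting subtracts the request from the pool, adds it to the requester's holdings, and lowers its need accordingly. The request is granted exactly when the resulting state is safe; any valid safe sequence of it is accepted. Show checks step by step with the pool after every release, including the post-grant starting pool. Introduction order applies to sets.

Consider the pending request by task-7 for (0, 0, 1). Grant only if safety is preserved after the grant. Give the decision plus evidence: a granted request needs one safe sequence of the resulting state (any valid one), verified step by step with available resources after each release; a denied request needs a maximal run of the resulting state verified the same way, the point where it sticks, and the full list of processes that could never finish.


DENY: after the grant no complete ordering would exist.
Key observation: after task-3, task-5 the pool peaks at (5, 3, 2), and each blocked process is short somewhere: task-4 on saws, clamps; task-6 on clamps; task-7 on saws.
Pretend the grant happened; the run task-3, task-5 goes as far as possible. Check, step by step:
  pool = (3, 1, 1)
  run task-3 (needs (2, 0, 1), free (3, 1, 1)); after release of (1, 1, 1) the pool is (4, 2, 2)
  run task-5 (needs (4, 2, 2), free (4, 2, 2)); after release of (1, 1, 0) the pool is (5, 3, 2)
  task-4 cannot run: need (5, 7, 5) vs free (5, 3, 2) (insufficient saws and clamps)
  task-6 cannot run: need (5, 2, 3) vs free (5, 3, 2) (insufficient clamps)
  task-7 cannot run: need (1, 4, 2) vs free (5, 3, 2) (insufficient saws)
Post-grant, the permanently blocked set is task-4, task-6 and task-7.


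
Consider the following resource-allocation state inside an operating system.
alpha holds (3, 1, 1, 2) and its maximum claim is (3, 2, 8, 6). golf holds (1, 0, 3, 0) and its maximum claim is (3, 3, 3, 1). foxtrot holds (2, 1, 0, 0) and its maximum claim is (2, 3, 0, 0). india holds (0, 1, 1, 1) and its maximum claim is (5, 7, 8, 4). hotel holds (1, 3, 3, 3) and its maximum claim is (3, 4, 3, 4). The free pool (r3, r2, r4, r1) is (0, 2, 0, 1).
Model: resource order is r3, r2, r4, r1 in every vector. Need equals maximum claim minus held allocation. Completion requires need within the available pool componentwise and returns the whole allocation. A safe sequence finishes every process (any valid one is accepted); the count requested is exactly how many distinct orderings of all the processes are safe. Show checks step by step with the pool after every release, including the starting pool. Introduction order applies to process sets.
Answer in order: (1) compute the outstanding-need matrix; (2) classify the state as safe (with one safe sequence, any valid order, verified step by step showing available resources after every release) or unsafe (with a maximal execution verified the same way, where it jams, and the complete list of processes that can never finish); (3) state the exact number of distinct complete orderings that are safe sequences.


(1) Remaining need (order r3, r2, r4, r1):
  alpha: (0, 1, 7, 4)
  golf: (2, 3, 0, 1)
  foxtrot: (0, 2, 0, 0)
  india: (5, 6, 7, 3)
  hotel: (2, 1, 0, 1)
(2) UNSAFE — no complete ordering exists.
Key observation: no order helps: past foxtrot, hotel, golf, the free pool tops out at (4, 6, 6, 4), below what each blocked process needs in r4.
A maximal execution: foxtrot, hotel, golf — then nothing else fits. Step-by-step check:
  pool = (0, 2, 0, 1)
  run foxtrot (needs (0, 2, 0, 0), free (0, 2, 0, 1)); after release of (2, 1, 0, 0) the pool is (2, 3, 0, 1)
  run hotel (needs (2, 1, 0, 1), free (2, 3, 0, 1)); after release of (1, 3, 3, 3) the pool is (3, 6, 3, 4)
  run golf (needs (2, 3, 0, 1), free (3, 6, 3, 4)); after release of (1, 0, 3, 0) the pool is (4, 6, 6, 4)
  alpha cannot run: need (0, 1, 7, 4) vs free (4, 6, 6, 4) (insufficient r4)
  india cannot run: need (5, 6, 7, 3) vs free (4, 6, 6, 4) (insufficient r3 and r4)
Processes that can never finish: alpha and india.
(3) Exactly 0 of the possible complete orderings are safe sequences.


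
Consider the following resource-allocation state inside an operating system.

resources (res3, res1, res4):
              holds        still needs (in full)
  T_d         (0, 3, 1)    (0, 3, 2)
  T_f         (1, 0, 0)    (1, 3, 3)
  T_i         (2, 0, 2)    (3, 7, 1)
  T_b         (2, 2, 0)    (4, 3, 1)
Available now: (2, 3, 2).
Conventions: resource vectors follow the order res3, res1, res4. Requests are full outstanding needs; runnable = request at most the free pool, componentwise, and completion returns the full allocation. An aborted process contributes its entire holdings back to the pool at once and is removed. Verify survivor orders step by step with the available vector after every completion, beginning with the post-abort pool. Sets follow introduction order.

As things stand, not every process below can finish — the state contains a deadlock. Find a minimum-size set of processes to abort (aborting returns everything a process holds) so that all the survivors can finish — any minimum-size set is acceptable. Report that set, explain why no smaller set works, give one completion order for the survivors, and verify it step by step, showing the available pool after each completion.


The answer: abort T_b.
Key observation: the returned (2, 2, 0) from T_b is what brings T_i — unrunnable before, under any order — into play at step 3.
Minimality: the empty abort set fails — the state is deadlocked as it stands.
Survivors finish in the order: T_d, T_f, T_i. Verifying each step (pool after the aborts first):
  pool = (4, 5, 2)
  run T_d (needs (0, 3, 2), free (4, 5, 2)); after release of (0, 3, 1) the pool is (4, 8, 3)
  run T_f (needs (1, 3, 3), free (4, 8, 3)); after release of (1, 0, 0) the pool is (5, 8, 3)
  run T_i (needs (3, 7, 1), free (5, 8, 3)); after release of (2, 0, 2) the pool is (7, 8, 5)


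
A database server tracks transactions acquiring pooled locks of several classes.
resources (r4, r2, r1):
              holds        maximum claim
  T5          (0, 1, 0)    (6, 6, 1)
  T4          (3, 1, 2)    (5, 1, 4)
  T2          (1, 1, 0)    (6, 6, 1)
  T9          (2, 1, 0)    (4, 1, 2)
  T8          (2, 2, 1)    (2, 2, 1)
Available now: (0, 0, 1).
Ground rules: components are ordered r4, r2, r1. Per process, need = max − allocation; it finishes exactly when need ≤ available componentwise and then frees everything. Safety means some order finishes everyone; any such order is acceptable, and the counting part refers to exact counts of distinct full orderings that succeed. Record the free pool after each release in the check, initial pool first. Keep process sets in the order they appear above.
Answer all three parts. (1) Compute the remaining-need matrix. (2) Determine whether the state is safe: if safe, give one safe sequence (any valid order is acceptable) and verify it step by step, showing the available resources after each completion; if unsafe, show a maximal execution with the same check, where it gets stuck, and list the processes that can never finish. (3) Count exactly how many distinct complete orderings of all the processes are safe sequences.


(1) Outstanding need per process (order r4, r2, r1):
  T5: (6, 5, 1)
  T4: (2, 0, 2)
  T2: (5, 5, 1)
  T9: (2, 0, 2)
  T8: (0, 0, 0)
(2) UNSAFE — no complete ordering exists.
Key observation: T8, T4, T9 can finish, but then (7, 4, 4) is all there is, and the blocked group's r2 demands exceed it.
The run T8, T4, T9 cannot be extended any further. Check, step by step:
  pool = (0, 0, 1)
  T8 needs (0, 0, 0) <= (0, 0, 1) -> finishes; pool += (2, 2, 1) = (2, 2, 2)
  T4 needs (2, 0, 2) <= (2, 2, 2) -> finishes; pool += (3, 1, 2) = (5, 3, 4)
  T9 needs (2, 0, 2) <= (5, 3, 4) -> finishes; pool += (2, 1, 0) = (7, 4, 4)
  blocked: T5 wants (6, 5, 1), pool (7, 4, 4) — not enough r2
  blocked: T2 wants (5, 5, 1), pool (7, 4, 4) — not enough r2
Permanently blocked: T5 and T2.
(3) The exact count: 0 of the possible complete orderings are safe sequences.


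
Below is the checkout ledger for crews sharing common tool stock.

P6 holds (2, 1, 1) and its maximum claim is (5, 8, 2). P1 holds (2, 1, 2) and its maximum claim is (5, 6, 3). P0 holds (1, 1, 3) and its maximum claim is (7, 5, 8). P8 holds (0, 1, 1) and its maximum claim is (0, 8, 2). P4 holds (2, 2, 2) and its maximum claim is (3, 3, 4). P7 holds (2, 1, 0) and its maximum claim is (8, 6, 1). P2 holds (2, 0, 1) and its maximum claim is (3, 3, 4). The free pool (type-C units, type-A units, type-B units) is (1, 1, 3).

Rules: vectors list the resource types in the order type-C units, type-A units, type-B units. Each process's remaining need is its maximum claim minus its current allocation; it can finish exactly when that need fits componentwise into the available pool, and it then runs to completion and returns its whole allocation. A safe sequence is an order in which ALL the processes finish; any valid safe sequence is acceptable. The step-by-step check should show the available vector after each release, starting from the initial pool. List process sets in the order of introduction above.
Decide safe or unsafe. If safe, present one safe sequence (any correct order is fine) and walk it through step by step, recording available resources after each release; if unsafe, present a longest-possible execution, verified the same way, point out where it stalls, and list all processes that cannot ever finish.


UNSAFE — no complete ordering exists.
Key observation: P4, P2 can finish, but then (5, 3, 6) is all there is, and the blocked group's type-A units demands exceed it.
A maximal execution: P4, P2 — then nothing else fits. Verifying each step:
  pool = (1, 1, 3)
  P4: need (1, 1, 2) fits (1, 1, 3); releases (2, 2, 2), pool now (3, 3, 5)
  P2: need (1, 3, 3) fits (3, 3, 5); releases (2, 0, 1), pool now (5, 3, 6)
  P6 cannot run: need (3, 7, 1) vs free (5, 3, 6) (insufficient type-A units)
  P1 cannot run: need (3, 5, 1) vs free (5, 3, 6) (insufficient type-A units)
  P0 cannot run: need (6, 4, 5) vs free (5, 3, 6) (insufficient type-C units and type-A units)
  P8 cannot run: need (0, 7, 1) vs free (5, 3, 6) (insufficient type-A units)
  P7 cannot run: need (6, 5, 1) vs free (5, 3, 6) (insufficient type-C units and type-A units)
Never able to finish: P6, P1, P0, P8 and P7.


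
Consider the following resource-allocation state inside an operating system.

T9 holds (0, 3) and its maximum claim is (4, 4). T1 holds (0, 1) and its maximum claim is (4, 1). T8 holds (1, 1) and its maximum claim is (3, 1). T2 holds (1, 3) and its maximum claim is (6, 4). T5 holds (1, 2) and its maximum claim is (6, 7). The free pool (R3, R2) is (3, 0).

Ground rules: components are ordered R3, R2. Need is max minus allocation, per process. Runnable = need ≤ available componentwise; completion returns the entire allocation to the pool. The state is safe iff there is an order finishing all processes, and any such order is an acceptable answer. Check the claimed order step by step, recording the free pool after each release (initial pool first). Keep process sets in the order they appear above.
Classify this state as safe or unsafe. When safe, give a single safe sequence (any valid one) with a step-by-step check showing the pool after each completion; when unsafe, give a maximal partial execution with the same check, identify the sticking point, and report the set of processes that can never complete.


UNSAFE — no complete ordering exists.
Key observation: after T8, T1, T9 complete, (4, 5) is the best the pool ever gets, yet each leftover process wants more R3.
Going as far as possible: T8, T1, T9; after that, nothing fits. Step-by-step check:
  pool = (3, 0)
  T8 needs (2, 0) <= (3, 0) -> finishes; pool += (1, 1) = (4, 1)
  T1 needs (4, 0) <= (4, 1) -> finishes; pool += (0, 1) = (4, 2)
  T9 needs (4, 1) <= (4, 2) -> finishes; pool += (0, 3) = (4, 5)
  T2 cannot run: need (5, 1) vs free (4, 5) (insufficient R3)
  T5 cannot run: need (5, 5) vs free (4, 5) (insufficient R3)
Never able to finish: T2 and T5.


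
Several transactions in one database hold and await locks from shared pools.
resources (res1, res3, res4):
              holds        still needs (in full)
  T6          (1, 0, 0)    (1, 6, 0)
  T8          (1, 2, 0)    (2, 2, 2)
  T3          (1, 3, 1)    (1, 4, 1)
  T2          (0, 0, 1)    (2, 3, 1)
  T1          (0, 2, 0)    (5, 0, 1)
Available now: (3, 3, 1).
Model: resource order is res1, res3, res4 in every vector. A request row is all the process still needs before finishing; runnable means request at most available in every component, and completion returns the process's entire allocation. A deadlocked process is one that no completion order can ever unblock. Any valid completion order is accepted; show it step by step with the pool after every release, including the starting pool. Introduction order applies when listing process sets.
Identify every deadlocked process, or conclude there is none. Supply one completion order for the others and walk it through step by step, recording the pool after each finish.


No process is deadlocked.
Key observation: T2 leads a chain of completions in which each release enables another process.
The rest can finish in the order T2, T8, T3, T1, T6. Check, step by step:
  pool = (3, 3, 1)
  T2: need (2, 3, 1) fits (3, 3, 1); releases (0, 0, 1), pool now (3, 3, 2)
  T8: need (2, 2, 2) fits (3, 3, 2); releases (1, 2, 0), pool now (4, 5, 2)
  T3: need (1, 4, 1) fits (4, 5, 2); releases (1, 3, 1), pool now (5, 8, 3)
  T1: need (5, 0, 1) fits (5, 8, 3); releases (0, 2, 0), pool now (5, 10, 3)
  T6: need (1, 6, 0) fits (5, 10, 3); releases (1, 0, 0), pool now (6, 10, 3)


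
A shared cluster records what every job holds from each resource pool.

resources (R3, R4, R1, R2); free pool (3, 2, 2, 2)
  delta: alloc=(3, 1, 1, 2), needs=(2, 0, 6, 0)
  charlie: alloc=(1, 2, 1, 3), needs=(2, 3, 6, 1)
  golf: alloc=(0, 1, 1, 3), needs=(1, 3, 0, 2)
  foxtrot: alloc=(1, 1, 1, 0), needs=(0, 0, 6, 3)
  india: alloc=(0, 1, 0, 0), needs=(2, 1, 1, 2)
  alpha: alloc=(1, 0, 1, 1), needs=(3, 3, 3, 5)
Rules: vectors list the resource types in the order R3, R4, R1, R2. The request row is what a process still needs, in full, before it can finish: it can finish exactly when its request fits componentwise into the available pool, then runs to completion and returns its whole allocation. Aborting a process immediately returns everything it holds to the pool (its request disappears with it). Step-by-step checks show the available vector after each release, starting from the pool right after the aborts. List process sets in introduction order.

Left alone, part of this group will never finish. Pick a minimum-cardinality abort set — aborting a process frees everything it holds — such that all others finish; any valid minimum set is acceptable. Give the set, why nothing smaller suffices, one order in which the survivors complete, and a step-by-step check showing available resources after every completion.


Abort delta and foxtrot.
Key observation: charlie was stuck for good until delta and foxtrot gave back (4, 2, 2, 2); in the order shown it finishes at step 3.
Why nothing smaller works — every single abort fails: delta alone leaves charlie blocked (short on R1); charlie alone leaves delta blocked (short on R1); golf alone leaves delta blocked (short on R1); foxtrot alone leaves delta blocked (short on R1); india alone leaves delta blocked (short on R1); alpha alone leaves delta blocked (short on R1).
The survivors complete as golf, alpha, charlie, india. Step-by-step check (starting from the post-abort pool):
  pool = (7, 4, 4, 4)
  run golf (needs (1, 3, 0, 2), free (7, 4, 4, 4)); after release of (0, 1, 1, 3) the pool is (7, 5, 5, 7)
  run alpha (needs (3, 3, 3, 5), free (7, 5, 5, 7)); after release of (1, 0, 1, 1) the pool is (8, 5, 6, 8)
  run charlie (needs (2, 3, 6, 1), free (8, 5, 6, 8)); after release of (1, 2, 1, 3) the pool is (9, 7, 7, 11)
  run india (needs (2, 1, 1, 2), free (9, 7, 7, 11)); after release of (0, 1, 0, 0) the pool is (9, 8, 7, 11)


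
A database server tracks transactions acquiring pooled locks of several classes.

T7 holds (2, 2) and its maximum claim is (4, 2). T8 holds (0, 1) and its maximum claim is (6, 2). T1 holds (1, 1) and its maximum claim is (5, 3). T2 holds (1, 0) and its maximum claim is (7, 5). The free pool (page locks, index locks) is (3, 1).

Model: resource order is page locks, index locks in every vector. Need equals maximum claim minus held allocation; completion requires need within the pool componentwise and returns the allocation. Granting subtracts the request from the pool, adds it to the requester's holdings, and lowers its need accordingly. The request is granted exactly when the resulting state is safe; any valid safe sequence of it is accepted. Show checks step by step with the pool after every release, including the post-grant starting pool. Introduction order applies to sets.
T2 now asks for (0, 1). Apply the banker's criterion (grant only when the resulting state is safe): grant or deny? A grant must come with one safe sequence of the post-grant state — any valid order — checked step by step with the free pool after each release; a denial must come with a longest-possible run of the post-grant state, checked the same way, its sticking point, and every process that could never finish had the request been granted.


GRANT — the state after the grant stays safe, e.g. via T7, T1, T8, T2.
Key observation: the transfer keeps a workable pool ((3, 0)); T7 starts the safe sequence.
Check on the post-grant state, step by step:
  pool = (3, 0)
  T7 needs (2, 0) <= (3, 0) -> finishes; pool += (2, 2) = (5, 2)
  T1 needs (4, 2) <= (5, 2) -> finishes; pool += (1, 1) = (6, 3)
  T8 needs (6, 1) <= (6, 3) -> finishes; pool += (0, 1) = (6, 4)
  T2 needs (6, 4) <= (6, 4) -> finishes; pool += (1, 1) = (7, 5)


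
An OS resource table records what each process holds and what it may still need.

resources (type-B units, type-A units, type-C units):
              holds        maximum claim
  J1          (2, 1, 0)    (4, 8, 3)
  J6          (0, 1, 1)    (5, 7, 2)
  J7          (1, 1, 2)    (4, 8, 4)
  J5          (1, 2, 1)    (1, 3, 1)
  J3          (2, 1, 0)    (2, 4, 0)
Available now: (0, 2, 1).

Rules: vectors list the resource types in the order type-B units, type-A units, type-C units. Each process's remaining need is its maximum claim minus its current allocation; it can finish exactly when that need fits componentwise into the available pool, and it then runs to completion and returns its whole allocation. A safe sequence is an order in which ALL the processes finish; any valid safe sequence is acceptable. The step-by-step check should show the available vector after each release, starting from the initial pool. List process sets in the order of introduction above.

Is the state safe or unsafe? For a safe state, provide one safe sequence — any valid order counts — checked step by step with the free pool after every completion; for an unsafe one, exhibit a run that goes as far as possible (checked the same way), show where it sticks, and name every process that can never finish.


UNSAFE — no complete ordering exists.
Key observation: the wall is type-A units: completing J5, J3 brings the pool only to (3, 5, 2), and all the rest need more.
Going as far as possible: J5, J3; after that, nothing fits. Check, step by step:
  pool = (0, 2, 1)
  J5 needs (0, 1, 0) <= (0, 2, 1) -> finishes; pool += (1, 2, 1) = (1, 4, 2)
  J3 needs (0, 3, 0) <= (1, 4, 2) -> finishes; pool += (2, 1, 0) = (3, 5, 2)
  blocked: J1 wants (2, 7, 3), pool (3, 5, 2) — not enough type-A units and type-C units
  blocked: J6 wants (5, 6, 1), pool (3, 5, 2) — not enough type-B units and type-A units
  blocked: J7 wants (3, 7, 2), pool (3, 5, 2) — not enough type-A units
Processes that can never finish: J1, J6 and J7.


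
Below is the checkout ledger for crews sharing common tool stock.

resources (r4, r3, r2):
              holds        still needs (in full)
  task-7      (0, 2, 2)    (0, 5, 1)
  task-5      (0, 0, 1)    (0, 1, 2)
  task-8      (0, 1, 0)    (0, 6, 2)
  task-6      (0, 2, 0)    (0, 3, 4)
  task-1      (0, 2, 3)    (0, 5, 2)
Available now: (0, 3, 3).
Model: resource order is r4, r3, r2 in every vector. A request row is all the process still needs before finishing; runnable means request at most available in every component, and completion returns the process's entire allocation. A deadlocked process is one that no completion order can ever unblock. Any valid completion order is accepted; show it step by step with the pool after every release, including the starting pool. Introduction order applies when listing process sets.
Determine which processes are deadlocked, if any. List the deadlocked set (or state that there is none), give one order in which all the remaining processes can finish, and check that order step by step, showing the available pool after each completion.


Nothing here is deadlocked.
Key observation: task-5 fits the free pool immediately, and its release cascades until everyone finishes.
The rest can finish in the order task-5, task-6, task-1, task-7, task-8. Check, step by step:
  pool = (0, 3, 3)
  task-5 needs (0, 1, 2) <= (0, 3, 3) -> finishes; pool += (0, 0, 1) = (0, 3, 4)
  task-6 needs (0, 3, 4) <= (0, 3, 4) -> finishes; pool += (0, 2, 0) = (0, 5, 4)
  task-1 needs (0, 5, 2) <= (0, 5, 4) -> finishes; pool += (0, 2, 3) = (0, 7, 7)
  task-7 needs (0, 5, 1) <= (0, 7, 7) -> finishes; pool += (0, 2, 2) = (0, 9, 9)
  task-8 needs (0, 6, 2) <= (0, 9, 9) -> finishes; pool += (0, 1, 0) = (0, 10, 9)


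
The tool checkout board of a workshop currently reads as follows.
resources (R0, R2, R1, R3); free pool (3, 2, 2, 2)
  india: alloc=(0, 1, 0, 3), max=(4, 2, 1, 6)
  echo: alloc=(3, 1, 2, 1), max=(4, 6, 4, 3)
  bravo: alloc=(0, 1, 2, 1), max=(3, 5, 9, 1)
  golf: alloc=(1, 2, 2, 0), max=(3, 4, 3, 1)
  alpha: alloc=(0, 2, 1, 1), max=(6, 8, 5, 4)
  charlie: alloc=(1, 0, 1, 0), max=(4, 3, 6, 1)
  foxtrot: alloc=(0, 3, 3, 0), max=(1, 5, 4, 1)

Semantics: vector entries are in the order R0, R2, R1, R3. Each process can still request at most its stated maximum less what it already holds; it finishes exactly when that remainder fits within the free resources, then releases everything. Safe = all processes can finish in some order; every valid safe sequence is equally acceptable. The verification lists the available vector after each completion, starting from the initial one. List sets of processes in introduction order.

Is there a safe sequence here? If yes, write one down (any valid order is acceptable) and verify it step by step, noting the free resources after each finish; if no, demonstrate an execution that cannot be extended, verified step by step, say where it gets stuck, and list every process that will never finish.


SAFE, for example via the order foxtrot, echo, golf, india, bravo, alpha, charlie.
Key observation: foxtrot is the earliest step where a requested resource binds exactly: need (1, 2, 1, 1), pool (3, 2, 2, 2) at its turn.
Verifying each step:
  pool = (3, 2, 2, 2)
  foxtrot: need (1, 2, 1, 1) fits (3, 2, 2, 2); releases (0, 3, 3, 0), pool now (3, 5, 5, 2)
  echo: need (1, 5, 2, 2) fits (3, 5, 5, 2); releases (3, 1, 2, 1), pool now (6, 6, 7, 3)
  golf: need (2, 2, 1, 1) fits (6, 6, 7, 3); releases (1, 2, 2, 0), pool now (7, 8, 9, 3)
  india: need (4, 1, 1, 3) fits (7, 8, 9, 3); releases (0, 1, 0, 3), pool now (7, 9, 9, 6)
  bravo: need (3, 4, 7, 0) fits (7, 9, 9, 6); releases (0, 1, 2, 1), pool now (7, 10, 11, 7)
  alpha: need (6, 6, 4, 3) fits (7, 10, 11, 7); releases (0, 2, 1, 1), pool now (7, 12, 12, 8)
  charlie: need (3, 3, 5, 1) fits (7, 12, 12, 8); releases (1, 0, 1, 0), pool now (8, 12, 13, 8)


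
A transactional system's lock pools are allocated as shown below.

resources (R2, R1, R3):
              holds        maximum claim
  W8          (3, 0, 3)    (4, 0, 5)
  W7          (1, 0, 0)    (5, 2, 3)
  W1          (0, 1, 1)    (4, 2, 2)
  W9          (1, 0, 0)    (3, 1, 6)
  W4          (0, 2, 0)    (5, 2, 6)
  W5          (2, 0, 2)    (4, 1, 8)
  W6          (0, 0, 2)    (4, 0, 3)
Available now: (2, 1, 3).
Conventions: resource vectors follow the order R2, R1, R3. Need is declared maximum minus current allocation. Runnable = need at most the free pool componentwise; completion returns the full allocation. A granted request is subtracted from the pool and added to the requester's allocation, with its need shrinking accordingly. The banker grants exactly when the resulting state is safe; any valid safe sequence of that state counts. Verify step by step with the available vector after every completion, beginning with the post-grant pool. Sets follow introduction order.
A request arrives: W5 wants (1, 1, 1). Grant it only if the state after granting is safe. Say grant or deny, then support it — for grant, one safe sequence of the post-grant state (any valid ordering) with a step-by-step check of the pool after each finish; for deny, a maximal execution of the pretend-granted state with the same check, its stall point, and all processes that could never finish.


GRANT. The post-grant state is safe; one safe sequence: W8, W5, W1, W9, W7, W6, W4.
Key observation: with (1, 0, 2) left after the transfer, W8 can run at once — the state stays safe.
Check on the post-grant state, step by step:
  pool = (1, 0, 2)
  W8: need (1, 0, 2) fits (1, 0, 2); releases (3, 0, 3), pool now (4, 0, 5)
  W5: need (1, 0, 5) fits (4, 0, 5); releases (3, 1, 3), pool now (7, 1, 8)
  W1: need (4, 1, 1) fits (7, 1, 8); releases (0, 1, 1), pool now (7, 2, 9)
  W9: need (2, 1, 6) fits (7, 2, 9); releases (1, 0, 0), pool now (8, 2, 9)
  W7: need (4, 2, 3) fits (8, 2, 9); releases (1, 0, 0), pool now (9, 2, 9)
  W6: need (4, 0, 1) fits (9, 2, 9); releases (0, 0, 2), pool now (9, 2, 11)
  W4: need (5, 0, 6) fits (9, 2, 11); releases (0, 2, 0), pool now (9, 4, 11)


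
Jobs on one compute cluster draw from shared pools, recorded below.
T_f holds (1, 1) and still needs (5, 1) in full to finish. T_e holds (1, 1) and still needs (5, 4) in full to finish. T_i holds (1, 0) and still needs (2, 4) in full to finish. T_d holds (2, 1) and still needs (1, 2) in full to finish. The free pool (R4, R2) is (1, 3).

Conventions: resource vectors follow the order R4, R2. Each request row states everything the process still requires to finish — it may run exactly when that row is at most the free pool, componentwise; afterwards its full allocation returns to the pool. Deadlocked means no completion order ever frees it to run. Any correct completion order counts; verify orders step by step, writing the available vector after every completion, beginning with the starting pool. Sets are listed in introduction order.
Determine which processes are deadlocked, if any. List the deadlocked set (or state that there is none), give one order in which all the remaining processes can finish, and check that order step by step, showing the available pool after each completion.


The deadlocked set is T_f and T_e.
Key observation: R4 is the bottleneck — with T_d, T_i done the pool holds (4, 4), short of every remaining need.
One completion order for the rest: T_d, T_i. Check, step by step:
  pool = (1, 3)
  T_d needs (1, 2) <= (1, 3) -> finishes; pool += (2, 1) = (3, 4)
  T_i needs (2, 4) <= (3, 4) -> finishes; pool += (1, 0) = (4, 4)
None of the blocked processes ever fits:
  blocked: T_f wants (5, 1), pool (4, 4) — not enough R4
  blocked: T_e wants (5, 4), pool (4, 4) — not enough R4


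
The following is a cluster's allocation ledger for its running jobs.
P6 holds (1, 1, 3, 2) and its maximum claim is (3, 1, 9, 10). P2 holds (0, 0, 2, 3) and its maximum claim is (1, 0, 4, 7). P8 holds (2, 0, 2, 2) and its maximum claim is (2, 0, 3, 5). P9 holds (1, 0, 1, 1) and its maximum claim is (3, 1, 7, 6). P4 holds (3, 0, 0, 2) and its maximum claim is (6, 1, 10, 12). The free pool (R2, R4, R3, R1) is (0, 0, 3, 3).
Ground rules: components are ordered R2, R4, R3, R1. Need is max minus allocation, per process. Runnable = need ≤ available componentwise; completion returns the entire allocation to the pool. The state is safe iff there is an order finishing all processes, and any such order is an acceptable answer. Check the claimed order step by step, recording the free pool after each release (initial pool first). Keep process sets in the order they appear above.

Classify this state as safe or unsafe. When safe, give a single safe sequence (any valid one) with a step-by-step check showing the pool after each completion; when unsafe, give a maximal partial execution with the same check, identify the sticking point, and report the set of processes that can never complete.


SAFE — a valid safe sequence is P8, P2, P6, P4, P9.
Key observation: P8 marks the first exact bind of the order: its need (0, 0, 1, 3) fits the free (0, 0, 3, 3) with zero slack on a requested resource.
Walking it through:
  pool = (0, 0, 3, 3)
  run P8 (needs (0, 0, 1, 3), free (0, 0, 3, 3)); after release of (2, 0, 2, 2) the pool is (2, 0, 5, 5)
  run P2 (needs (1, 0, 2, 4), free (2, 0, 5, 5)); after release of (0, 0, 2, 3) the pool is (2, 0, 7, 8)
  run P6 (needs (2, 0, 6, 8), free (2, 0, 7, 8)); after release of (1, 1, 3, 2) the pool is (3, 1, 10, 10)
  run P4 (needs (3, 1, 10, 10), free (3, 1, 10, 10)); after release of (3, 0, 0, 2) the pool is (6, 1, 10, 12)
  run P9 (needs (2, 1, 6, 5), free (6, 1, 10, 12)); after release of (1, 0, 1, 1) the pool is (7, 1, 11, 13)
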